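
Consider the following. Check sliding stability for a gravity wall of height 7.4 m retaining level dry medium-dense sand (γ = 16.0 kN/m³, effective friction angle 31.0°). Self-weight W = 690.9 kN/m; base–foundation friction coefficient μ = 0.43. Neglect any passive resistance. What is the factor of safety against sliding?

2.12

K_a = tan²(45° − 31.0°/2) = 0.3201.
P_a = ½K_aγH² = 0.5×0.3201×16.0×7.4² = 140.2 kN/m, acting at H/3 = 2.467 m above the base.
FS_sliding = μW / P_a = 0.43×690.9 / 140.2 = 2.119.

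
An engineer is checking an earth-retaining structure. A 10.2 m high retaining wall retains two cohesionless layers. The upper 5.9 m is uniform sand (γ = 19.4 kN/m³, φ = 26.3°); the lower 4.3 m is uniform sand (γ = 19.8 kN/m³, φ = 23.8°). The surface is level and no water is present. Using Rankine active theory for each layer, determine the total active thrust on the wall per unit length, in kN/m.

417 kN/m

K_a1 = tan²(45°−26.3°/2) = 0.3859; K_a2 = tan²(45°−23.8°/2) = 0.4250.
Layer 1: σ at base = K_a1 γ₁ h₁ = 44.17 kPa; P₁ = ½×44.17×5.9 = 130.3.
Layer 2: σ_v at top = γ₁h₁ = 114.5; σ_h top = K_a2×114.5 = 48.64; σ_h base = K_a2×(114.5+19.8×4.3) = 84.82.
P₂ = ½(48.64+84.82)×4.3 = 286.9. Total P_a = 130.3+286.9 = 417.3 kN/m.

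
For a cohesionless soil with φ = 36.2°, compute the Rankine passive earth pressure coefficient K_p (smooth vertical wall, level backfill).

3.89

K_p = (1 + sin φ)/(1 − sin φ) = tan²(45° + 36.2°/2) = 3.885.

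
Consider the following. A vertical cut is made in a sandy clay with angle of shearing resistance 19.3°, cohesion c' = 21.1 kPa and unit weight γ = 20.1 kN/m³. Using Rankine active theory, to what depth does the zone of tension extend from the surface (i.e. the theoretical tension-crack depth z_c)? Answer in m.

K_a = tan²(45° − 19.3°/2) = 0.5032; √K_a = 0.7094.
The active pressure is zero where K_a γ z = 2c√K_a, so z_c = 2c/(γ√K_a) = 2×21.1/(20.1×0.7094) = 2.960 m.

2.96 m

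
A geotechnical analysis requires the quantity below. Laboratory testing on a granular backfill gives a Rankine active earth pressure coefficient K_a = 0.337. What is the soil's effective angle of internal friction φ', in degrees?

29.7°

K_a = tan²(45° − φ/2) ⇒ 45° − φ/2 = arctan(√0.337) = 30.14°.
φ = 2(45° − 30.14°) = 29.73°.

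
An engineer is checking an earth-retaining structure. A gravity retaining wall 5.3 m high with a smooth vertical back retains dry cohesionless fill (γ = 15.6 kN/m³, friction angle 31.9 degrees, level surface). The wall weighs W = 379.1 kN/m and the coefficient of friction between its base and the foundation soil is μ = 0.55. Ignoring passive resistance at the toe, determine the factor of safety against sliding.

K_a = tan²(45° − 31.9°/2) = 0.3085.
P_a = ½K_aγH² = 0.5×0.3085×15.6×5.3² = 67.60 kN/m, acting at H/3 = 1.767 m above the base.
FS_sliding = μW / P_a = 0.55×379.1 / 67.60 = 3.084.

3.08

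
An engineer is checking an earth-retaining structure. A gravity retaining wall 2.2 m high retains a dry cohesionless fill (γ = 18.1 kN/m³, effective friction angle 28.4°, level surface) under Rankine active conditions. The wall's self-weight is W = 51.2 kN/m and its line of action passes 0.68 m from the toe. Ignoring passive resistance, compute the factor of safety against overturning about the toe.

K_a = tan²(45° − 28.4°/2) = 0.3554.
P_a = ½K_aγH² = 0.5×0.3554×18.1×2.2² = 15.57 kN/m, acting at H/3 = 0.7333 m above the base.
Overturning moment M_o = P_a × H/3 = 15.57 × 0.7333 = 11.41.
Resisting moment M_r = W × 0.68 = 51.2 × 0.68 = 34.82.
FS_overturning = M_r/M_o = 34.82/11.41 = 3.050.

3.05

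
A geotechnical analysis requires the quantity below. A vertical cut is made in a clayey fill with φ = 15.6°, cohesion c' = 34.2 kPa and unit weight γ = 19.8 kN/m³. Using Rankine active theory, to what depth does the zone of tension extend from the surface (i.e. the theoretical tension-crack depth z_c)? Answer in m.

K_a = tan²(45° − 15.6°/2) = 0.5761; √K_a = 0.7590.
The active pressure is zero where K_a γ z = 2c√K_a, so z_c = 2c/(γ√K_a) = 2×34.2/(19.8×0.7590) = 4.551 m.

4.55 m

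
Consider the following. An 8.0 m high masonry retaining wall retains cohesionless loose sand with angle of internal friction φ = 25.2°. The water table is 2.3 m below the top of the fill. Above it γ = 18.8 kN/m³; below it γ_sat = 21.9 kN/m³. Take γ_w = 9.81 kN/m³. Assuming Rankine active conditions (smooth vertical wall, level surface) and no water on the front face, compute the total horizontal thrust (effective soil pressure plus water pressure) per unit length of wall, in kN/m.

K_a = tan²(45° − φ/2) = 0.4027.
γ' = 21.9 − 9.81 = 12.09 kN/m³. Depth below WT = 5.7 m.
σ'_h at WT = K_a γ d_w = 17.41 kPa; at base = 17.41 + K_a γ' × 5.7 = 45.17 kPa.
P₁ (0–2.3 m) = ½×17.41×2.3 = 20.03. P₂ (2.3–8.0 m) = ½(17.41+45.17)×5.7 = 178.4.
P_w = ½ γ_w h₂² = 0.5×9.81×5.7² = 159.4. Total = 20.03+178.4+159.4 = 357.8 kN/m.

358 kN/m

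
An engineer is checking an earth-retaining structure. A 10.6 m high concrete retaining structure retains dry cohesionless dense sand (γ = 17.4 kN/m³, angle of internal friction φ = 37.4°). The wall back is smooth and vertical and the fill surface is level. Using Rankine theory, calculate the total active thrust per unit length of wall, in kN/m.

K_a = tan²(45° − φ/2) = 0.2443.
P_a = ½ K_a γ H² = 0.5 × 0.2443 × 17.4 × 10.6² = 238.8 kN/m.

239 kN/m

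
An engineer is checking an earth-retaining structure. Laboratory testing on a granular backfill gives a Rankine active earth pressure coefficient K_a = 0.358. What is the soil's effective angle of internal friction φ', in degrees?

K_a = tan²(45° − φ/2) ⇒ 45° − φ/2 = arctan(√0.358) = 30.89°.
φ = 2(45° − 30.89°) = 28.21°.

28.2°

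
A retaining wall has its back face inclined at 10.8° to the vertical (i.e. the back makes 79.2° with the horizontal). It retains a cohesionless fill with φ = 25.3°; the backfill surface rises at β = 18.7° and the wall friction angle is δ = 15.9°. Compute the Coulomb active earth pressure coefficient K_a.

K_a = sin²(α+φ) / [sin²α · sin(α−δ) · (1 + √{sin(φ+δ)sin(φ−β) / (sin(α−δ)sin(α+β))})²].
With α = 79.2°, φ = 25.3°, δ = 15.9°, β = 18.7°: K_a = 0.6509.

0.651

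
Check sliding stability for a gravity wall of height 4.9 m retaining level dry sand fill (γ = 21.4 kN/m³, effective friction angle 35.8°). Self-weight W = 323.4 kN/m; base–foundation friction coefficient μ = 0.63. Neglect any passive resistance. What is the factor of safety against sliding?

3.03

K_a = tan²(45° − 35.8°/2) = 0.2619.
P_a = ½K_aγH² = 0.5×0.2619×21.4×4.9² = 67.27 kN/m, acting at H/3 = 1.633 m above the base.
FS_sliding = μW / P_a = 0.63×323.4 / 67.27 = 3.029.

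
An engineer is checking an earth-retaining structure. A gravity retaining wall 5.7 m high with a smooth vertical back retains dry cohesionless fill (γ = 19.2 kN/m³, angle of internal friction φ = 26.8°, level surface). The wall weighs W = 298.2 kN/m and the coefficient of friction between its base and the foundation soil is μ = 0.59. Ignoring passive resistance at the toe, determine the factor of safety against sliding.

K_a = tan²(45° − 26.8°/2) = 0.3785.
P_a = ½K_aγH² = 0.5×0.3785×19.2×5.7² = 118.0 kN/m, acting at H/3 = 1.900 m above the base.
FS_sliding = μW / P_a = 0.59×298.2 / 118.0 = 1.490.

1.49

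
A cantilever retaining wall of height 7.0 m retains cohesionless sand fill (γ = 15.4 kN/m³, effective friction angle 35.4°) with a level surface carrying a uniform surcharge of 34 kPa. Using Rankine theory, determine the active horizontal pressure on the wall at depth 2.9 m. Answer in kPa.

21.0 kPa

K_a = (1 − sin φ)/(1 + sin φ) = 0.2664.
σ_v = γz + q = 15.4 × 2.9 + 34 = 78.66 kPa.
σ_h = K_a σ_v = 0.2664 × 78.66 = 20.95 kPa.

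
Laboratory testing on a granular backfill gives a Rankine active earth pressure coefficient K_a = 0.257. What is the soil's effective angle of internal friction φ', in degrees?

K_a = tan²(45° − φ/2) ⇒ 45° − φ/2 = arctan(√0.257) = 26.88°.
φ = 2(45° − 26.88°) = 36.23°.

36.2°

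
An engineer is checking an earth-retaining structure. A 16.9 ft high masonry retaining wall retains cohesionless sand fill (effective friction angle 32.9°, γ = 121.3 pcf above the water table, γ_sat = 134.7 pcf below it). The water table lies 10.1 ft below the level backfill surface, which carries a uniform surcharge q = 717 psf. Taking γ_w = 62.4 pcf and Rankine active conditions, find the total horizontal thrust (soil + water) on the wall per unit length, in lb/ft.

9820 lb/ft

K_a = tan²(45° − φ/2) = 0.2960.
γ' = 134.7 − 62.4 = 72.30 pcf. h₂ = H − d_w = 6.8 ft.
σ'_h: at surface K_a·q = 212.3; at WT K_a(q+γd_w) = 574.9; at base K_a(q+γd_w+γ'h₂) = 720.5 psf.
P₁ = ½(212.3+574.9)×10.1 = 3975; P₂ = ½(574.9+720.5)×6.8 = 4404; P_w = ½γ_w h₂² = 1443.
Total = 3975+4404+1443 = 9822 lb/ft.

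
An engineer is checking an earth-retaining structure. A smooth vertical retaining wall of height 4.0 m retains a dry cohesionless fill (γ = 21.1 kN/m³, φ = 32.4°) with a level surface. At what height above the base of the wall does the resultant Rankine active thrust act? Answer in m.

1.33 m

K_a = 0.3022.
The pressure distribution is triangular, so the resultant acts at H/3 above the base = 4.0/3 = 1.333 m.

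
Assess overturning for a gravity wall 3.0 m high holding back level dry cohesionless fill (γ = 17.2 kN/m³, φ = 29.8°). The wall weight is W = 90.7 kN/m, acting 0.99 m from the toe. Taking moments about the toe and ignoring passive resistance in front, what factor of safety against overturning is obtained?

3.45

K_a = tan²(45° − 29.8°/2) = 0.3360.
P_a = ½K_aγH² = 0.5×0.3360×17.2×3.0² = 26.01 kN/m, acting at H/3 = 1.000 m above the base.
Overturning moment M_o = P_a × H/3 = 26.01 × 1.000 = 26.01.
Resisting moment M_r = W × 0.99 = 90.7 × 0.99 = 89.79.
FS_overturning = M_r/M_o = 89.79/26.01 = 3.452.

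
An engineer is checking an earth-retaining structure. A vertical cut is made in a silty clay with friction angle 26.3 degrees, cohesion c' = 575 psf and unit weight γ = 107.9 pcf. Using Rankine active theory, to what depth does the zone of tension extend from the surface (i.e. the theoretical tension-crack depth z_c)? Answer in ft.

K_a = tan²(45° − 26.3°/2) = 0.3859; √K_a = 0.6212.
The active pressure is zero where K_a γ z = 2c√K_a, so z_c = 2c/(γ√K_a) = 2×575/(107.9×0.6212) = 17.16 ft.

17.2 ft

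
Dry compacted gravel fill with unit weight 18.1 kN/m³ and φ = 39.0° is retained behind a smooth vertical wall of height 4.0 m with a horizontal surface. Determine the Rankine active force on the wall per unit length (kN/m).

K_a = tan²(45° − φ/2) = 0.2275.
P_a = ½ K_a γ H² = 0.5 × 0.2275 × 18.1 × 4.0² = 32.94 kN/m.

32.9 kN/m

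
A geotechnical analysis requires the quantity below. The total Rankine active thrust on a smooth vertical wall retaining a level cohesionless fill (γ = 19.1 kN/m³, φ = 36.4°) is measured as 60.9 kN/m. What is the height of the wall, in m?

K_a = 0.2552. P_a = ½ K_a γ H² ⇒ H = √(2P_a/(K_a γ)).
H = √(2×60.9/(0.2552×19.1)) = 4.999 m.

5.00 m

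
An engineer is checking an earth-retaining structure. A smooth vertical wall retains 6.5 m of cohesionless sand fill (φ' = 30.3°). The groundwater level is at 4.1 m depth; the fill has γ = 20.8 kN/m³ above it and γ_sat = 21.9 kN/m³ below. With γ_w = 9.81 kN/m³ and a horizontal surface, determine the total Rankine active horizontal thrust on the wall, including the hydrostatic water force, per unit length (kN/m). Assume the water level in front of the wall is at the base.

165 kN/m

K_a = tan²(45° − φ/2) = 0.3293.
γ' = 21.9 − 9.81 = 12.09 kN/m³. Depth below WT = 2.4 m.
σ'_h at WT = K_a γ d_w = 28.08 kPa; at base = 28.08 + K_a γ' × 2.4 = 37.64 kPa.
P₁ (0–4.1 m) = ½×28.08×4.1 = 57.57. P₂ (4.1–6.5 m) = ½(28.08+37.64)×2.4 = 78.87.
P_w = ½ γ_w h₂² = 0.5×9.81×2.4² = 28.25. Total = 57.57+78.87+28.25 = 164.7 kN/m.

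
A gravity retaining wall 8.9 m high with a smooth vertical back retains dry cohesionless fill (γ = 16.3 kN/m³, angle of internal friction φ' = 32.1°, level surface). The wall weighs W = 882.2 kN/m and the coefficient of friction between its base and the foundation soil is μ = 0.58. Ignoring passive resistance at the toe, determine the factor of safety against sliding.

K_a = tan²(45° − 32.1°/2) = 0.3060.
P_a = ½K_aγH² = 0.5×0.3060×16.3×8.9² = 197.5 kN/m, acting at H/3 = 2.967 m above the base.
FS_sliding = μW / P_a = 0.58×882.2 / 197.5 = 2.590.

2.59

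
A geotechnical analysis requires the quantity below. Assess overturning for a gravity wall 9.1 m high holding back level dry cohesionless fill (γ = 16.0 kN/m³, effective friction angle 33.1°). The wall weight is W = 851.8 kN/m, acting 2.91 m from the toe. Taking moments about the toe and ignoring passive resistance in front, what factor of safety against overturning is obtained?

K_a = tan²(45° − 33.1°/2) = 0.2936.
P_a = ½K_aγH² = 0.5×0.2936×16.0×9.1² = 194.5 kN/m, acting at H/3 = 3.033 m above the base.
Overturning moment M_o = P_a × H/3 = 194.5 × 3.033 = 589.9.
Resisting moment M_r = W × 2.91 = 851.8 × 2.91 = 2479.
FS_overturning = M_r/M_o = 2479/589.9 = 4.202.

4.20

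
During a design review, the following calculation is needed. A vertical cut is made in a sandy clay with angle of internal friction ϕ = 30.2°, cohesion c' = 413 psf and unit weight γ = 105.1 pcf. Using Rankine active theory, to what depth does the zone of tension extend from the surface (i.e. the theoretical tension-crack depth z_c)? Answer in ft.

K_a = tan²(45° − 30.2°/2) = 0.3307; √K_a = 0.5750.
The active pressure is zero where K_a γ z = 2c√K_a, so z_c = 2c/(γ√K_a) = 2×413/(105.1×0.5750) = 13.67 ft.

13.7 ft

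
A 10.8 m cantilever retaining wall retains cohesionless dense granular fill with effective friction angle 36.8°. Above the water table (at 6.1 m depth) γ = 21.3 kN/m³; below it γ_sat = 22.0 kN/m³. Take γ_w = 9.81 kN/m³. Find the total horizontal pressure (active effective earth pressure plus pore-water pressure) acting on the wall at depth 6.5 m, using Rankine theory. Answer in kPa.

37.7 kPa

K_a = (1 − sin φ)/(1 + sin φ) = 0.2508.
γ' = 22.0 − 9.81 = 12.19 kN/m³.
Effective vertical stress at 6.5 m: σ'_v = 21.3×6.1 + 12.19×0.400 = 134.8 kPa.
σ'_h = K_a σ'_v = 0.2508 × 134.8 = 33.80 kPa; u = γ_w × 0.400 = 3.924 kPa.
Total σ_h = 33.80 + 3.924 = 37.73 kPa.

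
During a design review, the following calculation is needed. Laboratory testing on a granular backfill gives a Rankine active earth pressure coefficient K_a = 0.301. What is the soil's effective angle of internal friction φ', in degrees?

32.5°

K_a = tan²(45° − φ/2) ⇒ 45° − φ/2 = arctan(√0.301) = 28.75°.
φ = 2(45° − 28.75°) = 32.50°.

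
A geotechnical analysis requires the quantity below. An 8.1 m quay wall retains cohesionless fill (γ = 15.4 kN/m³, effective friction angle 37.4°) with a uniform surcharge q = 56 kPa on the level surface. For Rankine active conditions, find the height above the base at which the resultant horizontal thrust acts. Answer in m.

3.34 m

K_a = 0.2443.
Triangular part P₁ = ½K_aγH² = 123.4 at H/3 = 2.700 m; rectangular part P₂ = K_a q H = 110.8 at H/2 = 4.050 m.
ȳ = (P₁·2.700 + P₂·4.050)/(P₁+P₂) = 3.339 m.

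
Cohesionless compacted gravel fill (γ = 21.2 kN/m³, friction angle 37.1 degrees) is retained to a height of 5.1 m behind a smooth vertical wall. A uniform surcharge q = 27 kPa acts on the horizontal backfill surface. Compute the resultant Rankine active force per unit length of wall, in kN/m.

102 kN/m

K_a = tan²(45° − φ/2) = 0.2475.
Soil triangle: ½ K_a γ H² = 0.5×0.2475×21.2×5.1² = 68.24 kN/m.
Surcharge rectangle: K_a q H = 0.2475×27×5.1 = 34.08 kN/m.
Total = 68.24 + 34.08 = 102.3 kN/m.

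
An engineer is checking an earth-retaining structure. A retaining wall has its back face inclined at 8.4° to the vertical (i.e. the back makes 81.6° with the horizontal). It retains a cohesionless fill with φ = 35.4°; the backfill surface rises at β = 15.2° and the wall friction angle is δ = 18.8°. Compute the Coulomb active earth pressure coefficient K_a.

K_a = sin²(α+φ) / [sin²α · sin(α−δ) · (1 + √{sin(φ+δ)sin(φ−β) / (sin(α−δ)sin(α+β))})²].
With α = 81.6°, φ = 35.4°, δ = 18.8°, β = 15.2°: K_a = 0.3733.

0.373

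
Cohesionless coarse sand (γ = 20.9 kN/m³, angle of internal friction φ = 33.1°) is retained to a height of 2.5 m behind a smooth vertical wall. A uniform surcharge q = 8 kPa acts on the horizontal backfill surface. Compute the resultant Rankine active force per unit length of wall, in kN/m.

25.0 kN/m

K_a = tan²(45° − φ/2) = 0.2936.
Soil triangle: ½ K_a γ H² = 0.5×0.2936×20.9×2.5² = 19.17 kN/m.
Surcharge rectangle: K_a q H = 0.2936×8×2.5 = 5.872 kN/m.
Total = 19.17 + 5.872 = 25.05 kN/m.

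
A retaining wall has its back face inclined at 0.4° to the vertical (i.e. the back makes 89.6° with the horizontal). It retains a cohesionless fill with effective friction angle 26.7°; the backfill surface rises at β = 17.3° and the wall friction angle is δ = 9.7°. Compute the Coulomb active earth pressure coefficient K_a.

K_a = sin²(α+φ) / [sin²α · sin(α−δ) · (1 + √{sin(φ+δ)sin(φ−β) / (sin(α−δ)sin(α+β))})²].
With α = 89.6°, φ = 26.7°, δ = 9.7°, β = 17.3°: K_a = 0.4680.

0.468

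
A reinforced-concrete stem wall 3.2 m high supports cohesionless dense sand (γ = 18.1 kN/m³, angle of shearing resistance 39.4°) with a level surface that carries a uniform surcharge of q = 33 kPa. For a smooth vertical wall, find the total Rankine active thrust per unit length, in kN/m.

44.3 kN/m

K_a = tan²(45° − φ/2) = 0.2234.
Soil triangle: ½ K_a γ H² = 0.5×0.2234×18.1×3.2² = 20.71 kN/m.
Surcharge rectangle: K_a q H = 0.2234×33×3.2 = 23.60 kN/m.
Total = 20.71 + 23.60 = 44.30 kN/m.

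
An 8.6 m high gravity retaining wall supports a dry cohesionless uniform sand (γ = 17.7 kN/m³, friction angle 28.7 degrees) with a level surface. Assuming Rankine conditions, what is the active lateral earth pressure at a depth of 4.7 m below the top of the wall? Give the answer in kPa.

K_a = (1 − sin φ)/(1 + sin φ) = 0.3511.
σ_h = K_a γ z = 0.3511 × 17.7 × 4.7 = 29.21 kPa.

29.2 kPa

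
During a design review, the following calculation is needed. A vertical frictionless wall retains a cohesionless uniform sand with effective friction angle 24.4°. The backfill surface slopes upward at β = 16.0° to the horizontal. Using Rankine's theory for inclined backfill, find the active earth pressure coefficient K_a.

0.495

K_a = cos β · (cos β − √(cos²β − cos²φ)) / (cos β + √(cos²β − cos²φ)).
cos β = 0.9613, cos φ = 0.9107, √(cos²β − cos²φ) = 0.3077.
K_a = 0.9613 × (0.9613 − 0.3077)/(0.9613 + 0.3077) = 0.4951.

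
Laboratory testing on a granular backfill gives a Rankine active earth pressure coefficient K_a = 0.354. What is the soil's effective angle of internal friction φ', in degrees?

28.5°

K_a = tan²(45° − φ/2) ⇒ 45° − φ/2 = arctan(√0.354) = 30.75°.
φ = 2(45° − 30.75°) = 28.50°.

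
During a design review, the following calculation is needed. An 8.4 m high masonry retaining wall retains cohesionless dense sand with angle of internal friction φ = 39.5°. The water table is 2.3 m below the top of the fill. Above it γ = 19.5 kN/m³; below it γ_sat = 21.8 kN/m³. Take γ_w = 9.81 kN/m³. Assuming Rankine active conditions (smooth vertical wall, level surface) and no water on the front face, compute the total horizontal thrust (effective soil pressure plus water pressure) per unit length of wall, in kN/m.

K_a = tan²(45° − φ/2) = 0.2224.
γ' = 21.8 − 9.81 = 11.99 kN/m³. Depth below WT = 6.1 m.
σ'_h at WT = K_a γ d_w = 9.976 kPa; at base = 9.976 + K_a γ' × 6.1 = 26.24 kPa.
P₁ (0–2.3 m) = ½×9.976×2.3 = 11.47. P₂ (2.3–8.4 m) = ½(9.976+26.24)×6.1 = 110.5.
P_w = ½ γ_w h₂² = 0.5×9.81×6.1² = 182.5. Total = 11.47+110.5+182.5 = 304.5 kN/m.

304 kN/m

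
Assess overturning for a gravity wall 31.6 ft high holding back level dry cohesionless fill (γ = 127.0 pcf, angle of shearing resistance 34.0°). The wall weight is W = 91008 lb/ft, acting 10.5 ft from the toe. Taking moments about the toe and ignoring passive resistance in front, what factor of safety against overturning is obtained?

5.06

K_a = tan²(45° − 34.0°/2) = 0.2827.
P_a = ½K_aγH² = 0.5×0.2827×127.0×31.6² = 17930 lb/ft, acting at H/3 = 10.53 ft above the base.
Overturning moment M_o = P_a × H/3 = 17930 × 10.53 = 188800.
Resisting moment M_r = W × 10.5 = 91008 × 10.5 = 955600.
FS_overturning = M_r/M_o = 955600/188800 = 5.061.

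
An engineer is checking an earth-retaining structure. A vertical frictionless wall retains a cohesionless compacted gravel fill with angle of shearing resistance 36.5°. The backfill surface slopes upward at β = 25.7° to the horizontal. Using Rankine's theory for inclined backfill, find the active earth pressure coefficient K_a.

K_a = cos β · (cos β − √(cos²β − cos²φ)) / (cos β + √(cos²β − cos²φ)).
cos β = 0.9011, cos φ = 0.8039, √(cos²β − cos²φ) = 0.4071.
K_a = 0.9011 × (0.9011 − 0.4071)/(0.9011 + 0.4071) = 0.3402.

0.340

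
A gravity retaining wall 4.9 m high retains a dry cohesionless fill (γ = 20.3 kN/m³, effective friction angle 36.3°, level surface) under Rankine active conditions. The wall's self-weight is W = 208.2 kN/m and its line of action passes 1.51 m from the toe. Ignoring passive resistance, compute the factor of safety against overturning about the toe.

K_a = tan²(45° − 36.3°/2) = 0.2563.
P_a = ½K_aγH² = 0.5×0.2563×20.3×4.9² = 62.45 kN/m, acting at H/3 = 1.633 m above the base.
Overturning moment M_o = P_a × H/3 = 62.45 × 1.633 = 102.0.
Resisting moment M_r = W × 1.51 = 208.2 × 1.51 = 314.4.
FS_overturning = M_r/M_o = 314.4/102.0 = 3.082.

3.08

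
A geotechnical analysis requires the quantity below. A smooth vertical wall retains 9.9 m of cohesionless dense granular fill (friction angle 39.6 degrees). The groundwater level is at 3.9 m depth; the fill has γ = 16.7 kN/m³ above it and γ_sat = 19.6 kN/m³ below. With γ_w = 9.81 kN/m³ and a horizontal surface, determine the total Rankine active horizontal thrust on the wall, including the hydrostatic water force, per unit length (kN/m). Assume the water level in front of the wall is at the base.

K_a = tan²(45° − φ/2) = 0.2214.
γ' = 19.6 − 9.81 = 9.790 kN/m³. Depth below WT = 6.0 m.
σ'_h at WT = K_a γ d_w = 14.42 kPa; at base = 14.42 + K_a γ' × 6.0 = 27.43 kPa.
P₁ (0–3.9 m) = ½×14.42×3.9 = 28.12. P₂ (3.9–9.9 m) = ½(14.42+27.43)×6.0 = 125.6.
P_w = ½ γ_w h₂² = 0.5×9.81×6.0² = 176.6. Total = 28.12+125.6+176.6 = 330.3 kN/m.

330 kN/m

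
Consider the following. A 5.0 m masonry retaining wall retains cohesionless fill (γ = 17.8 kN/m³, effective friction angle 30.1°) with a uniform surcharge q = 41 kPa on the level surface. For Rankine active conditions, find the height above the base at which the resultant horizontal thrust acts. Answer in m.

K_a = 0.3320.
Triangular part P₁ = ½K_aγH² = 73.87 at H/3 = 1.667 m; rectangular part P₂ = K_a q H = 68.06 at H/2 = 2.500 m.
ȳ = (P₁·1.667 + P₂·2.500)/(P₁+P₂) = 2.066 m.

2.07 m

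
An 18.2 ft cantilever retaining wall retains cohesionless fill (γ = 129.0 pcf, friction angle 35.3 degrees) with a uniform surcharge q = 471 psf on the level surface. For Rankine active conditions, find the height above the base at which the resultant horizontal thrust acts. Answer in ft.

K_a = 0.2675.
Triangular part P₁ = ½K_aγH² = 5716 at H/3 = 6.067 ft; rectangular part P₂ = K_a q H = 2293 at H/2 = 9.100 ft.
ȳ = (P₁·6.067 + P₂·9.100)/(P₁+P₂) = 6.935 ft.

6.94 ft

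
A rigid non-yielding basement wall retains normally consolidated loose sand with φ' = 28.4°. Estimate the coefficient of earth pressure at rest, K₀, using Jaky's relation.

0.524

K₀ = 1 − sin φ' = 1 − sin 28.4° = 0.5244.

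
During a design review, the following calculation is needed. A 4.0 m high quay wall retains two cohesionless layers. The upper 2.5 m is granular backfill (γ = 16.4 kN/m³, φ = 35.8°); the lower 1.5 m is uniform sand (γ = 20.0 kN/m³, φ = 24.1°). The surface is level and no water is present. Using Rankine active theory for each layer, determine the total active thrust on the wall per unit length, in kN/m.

K_a1 = tan²(45°−35.8°/2) = 0.2619; K_a2 = tan²(45°−24.1°/2) = 0.4201.
Layer 1: σ at base = K_a1 γ₁ h₁ = 10.74 kPa; P₁ = ½×10.74×2.5 = 13.42.
Layer 2: σ_v at top = γ₁h₁ = 41.00; σ_h top = K_a2×41.00 = 17.22; σ_h base = K_a2×(41.00+20.0×1.5) = 29.83.
P₂ = ½(17.22+29.83)×1.5 = 35.29. Total P_a = 13.42+35.29 = 48.71 kN/m.

48.7 kN/m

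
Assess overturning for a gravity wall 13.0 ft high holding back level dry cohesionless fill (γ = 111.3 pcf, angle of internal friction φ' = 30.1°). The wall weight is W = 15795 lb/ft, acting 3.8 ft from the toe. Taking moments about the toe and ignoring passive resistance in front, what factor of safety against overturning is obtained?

K_a = tan²(45° − 30.1°/2) = 0.3320.
P_a = ½K_aγH² = 0.5×0.3320×111.3×13.0² = 3122 lb/ft, acting at H/3 = 4.333 ft above the base.
Overturning moment M_o = P_a × H/3 = 3122 × 4.333 = 13530.
Resisting moment M_r = W × 3.8 = 15795 × 3.8 = 60020.
FS_overturning = M_r/M_o = 60020/13530 = 4.436.

4.44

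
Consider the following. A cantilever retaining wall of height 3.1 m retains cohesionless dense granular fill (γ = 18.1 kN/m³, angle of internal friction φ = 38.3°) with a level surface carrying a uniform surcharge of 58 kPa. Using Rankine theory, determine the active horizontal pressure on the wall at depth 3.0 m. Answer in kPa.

K_a = (1 − sin φ)/(1 + sin φ) = 0.2347.
σ_v = γz + q = 18.1 × 3.0 + 58 = 112.3 kPa.
σ_h = K_a σ_v = 0.2347 × 112.3 = 26.36 kPa.

26.4 kPa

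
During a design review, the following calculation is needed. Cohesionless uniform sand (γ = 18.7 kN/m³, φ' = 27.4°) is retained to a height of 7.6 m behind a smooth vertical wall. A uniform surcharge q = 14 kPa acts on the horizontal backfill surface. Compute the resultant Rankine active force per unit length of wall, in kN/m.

K_a = tan²(45° − φ/2) = 0.3697.
Soil triangle: ½ K_a γ H² = 0.5×0.3697×18.7×7.6² = 199.6 kN/m.
Surcharge rectangle: K_a q H = 0.3697×14×7.6 = 39.33 kN/m.
Total = 199.6 + 39.33 = 239.0 kN/m.

239 kN/m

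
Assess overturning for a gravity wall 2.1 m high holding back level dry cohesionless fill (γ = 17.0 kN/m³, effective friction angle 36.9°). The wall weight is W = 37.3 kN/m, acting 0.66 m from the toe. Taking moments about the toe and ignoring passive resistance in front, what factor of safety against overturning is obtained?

3.76

K_a = tan²(45° − 36.9°/2) = 0.2497.
P_a = ½K_aγH² = 0.5×0.2497×17.0×2.1² = 9.359 kN/m, acting at H/3 = 0.7000 m above the base.
Overturning moment M_o = P_a × H/3 = 9.359 × 0.7000 = 6.551.
Resisting moment M_r = W × 0.66 = 37.3 × 0.66 = 24.62.
FS_overturning = M_r/M_o = 24.62/6.551 = 3.758.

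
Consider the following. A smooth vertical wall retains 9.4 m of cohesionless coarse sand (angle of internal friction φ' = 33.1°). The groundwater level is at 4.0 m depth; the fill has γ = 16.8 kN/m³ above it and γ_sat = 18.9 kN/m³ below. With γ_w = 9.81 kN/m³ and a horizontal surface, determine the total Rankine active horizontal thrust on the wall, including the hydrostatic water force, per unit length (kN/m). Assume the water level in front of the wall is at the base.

K_a = tan²(45° − φ/2) = 0.2936.
γ' = 18.9 − 9.81 = 9.090 kN/m³. Depth below WT = 5.4 m.
σ'_h at WT = K_a γ d_w = 19.73 kPa; at base = 19.73 + K_a γ' × 5.4 = 34.14 kPa.
P₁ (0–4.0 m) = ½×19.73×4.0 = 39.46. P₂ (4.0–9.4 m) = ½(19.73+34.14)×5.4 = 145.4.
P_w = ½ γ_w h₂² = 0.5×9.81×5.4² = 143.0. Total = 39.46+145.4+143.0 = 327.9 kN/m.

328 kN/m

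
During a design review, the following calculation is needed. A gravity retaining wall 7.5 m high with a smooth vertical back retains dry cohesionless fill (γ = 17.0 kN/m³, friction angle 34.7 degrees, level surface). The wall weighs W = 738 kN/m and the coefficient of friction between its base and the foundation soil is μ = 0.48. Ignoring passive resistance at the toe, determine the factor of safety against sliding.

2.70

K_a = tan²(45° − 34.7°/2) = 0.2745.
P_a = ½K_aγH² = 0.5×0.2745×17.0×7.5² = 131.2 kN/m, acting at H/3 = 2.500 m above the base.
FS_sliding = μW / P_a = 0.48×738 / 131.2 = 2.699.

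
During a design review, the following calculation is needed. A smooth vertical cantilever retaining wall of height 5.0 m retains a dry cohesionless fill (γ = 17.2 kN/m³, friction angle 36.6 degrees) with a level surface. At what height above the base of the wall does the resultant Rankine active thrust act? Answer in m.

1.67 m

K_a = 0.2530.
The pressure distribution is triangular, so the resultant acts at H/3 above the base = 5.0/3 = 1.667 m.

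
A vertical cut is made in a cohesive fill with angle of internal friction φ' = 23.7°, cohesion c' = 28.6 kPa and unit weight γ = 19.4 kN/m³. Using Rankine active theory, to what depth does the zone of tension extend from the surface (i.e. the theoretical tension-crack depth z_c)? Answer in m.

4.51 m

K_a = tan²(45° − 23.7°/2) = 0.4266; √K_a = 0.6531.
The active pressure is zero where K_a γ z = 2c√K_a, so z_c = 2c/(γ√K_a) = 2×28.6/(19.4×0.6531) = 4.514 m.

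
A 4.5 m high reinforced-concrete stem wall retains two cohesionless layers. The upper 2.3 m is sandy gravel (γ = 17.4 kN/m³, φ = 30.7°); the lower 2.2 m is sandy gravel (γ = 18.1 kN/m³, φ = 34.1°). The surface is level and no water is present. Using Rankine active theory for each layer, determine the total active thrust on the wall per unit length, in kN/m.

K_a1 = tan²(45°−30.7°/2) = 0.3240; K_a2 = tan²(45°−34.1°/2) = 0.2815.
Layer 1: σ at base = K_a1 γ₁ h₁ = 12.97 kPa; P₁ = ½×12.97×2.3 = 14.91.
Layer 2: σ_v at top = γ₁h₁ = 40.02; σ_h top = K_a2×40.02 = 11.27; σ_h base = K_a2×(40.02+18.1×2.2) = 22.48.
P₂ = ½(11.27+22.48)×2.2 = 37.12. Total P_a = 14.91+37.12 = 52.03 kN/m.

52.0 kN/m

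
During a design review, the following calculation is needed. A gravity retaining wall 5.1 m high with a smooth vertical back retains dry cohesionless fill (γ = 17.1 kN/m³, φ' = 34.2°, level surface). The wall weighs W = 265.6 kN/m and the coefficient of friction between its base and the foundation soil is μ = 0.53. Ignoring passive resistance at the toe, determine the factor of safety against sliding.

2.26

K_a = tan²(45° − 34.2°/2) = 0.2803.
P_a = ½K_aγH² = 0.5×0.2803×17.1×5.1² = 62.34 kN/m, acting at H/3 = 1.700 m above the base.
FS_sliding = μW / P_a = 0.53×265.6 / 62.34 = 2.258.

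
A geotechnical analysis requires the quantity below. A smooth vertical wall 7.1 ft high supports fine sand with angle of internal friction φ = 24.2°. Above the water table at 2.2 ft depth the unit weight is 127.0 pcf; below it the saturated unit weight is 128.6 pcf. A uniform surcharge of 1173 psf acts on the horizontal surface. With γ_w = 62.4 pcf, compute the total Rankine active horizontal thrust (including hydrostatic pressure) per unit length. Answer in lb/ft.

5270 lb/ft

K_a = tan²(45° − φ/2) = 0.4185.
γ' = 128.6 − 62.4 = 66.20 pcf. h₂ = H − d_w = 4.9 ft.
σ'_h: at surface K_a·q = 490.9; at WT K_a(q+γd_w) = 607.9; at base K_a(q+γd_w+γ'h₂) = 743.6 psf.
P₁ = ½(490.9+607.9)×2.2 = 1209; P₂ = ½(607.9+743.6)×4.9 = 3311; P_w = ½γ_w h₂² = 749.1.
Total = 1209+3311+749.1 = 5269 lb/ft.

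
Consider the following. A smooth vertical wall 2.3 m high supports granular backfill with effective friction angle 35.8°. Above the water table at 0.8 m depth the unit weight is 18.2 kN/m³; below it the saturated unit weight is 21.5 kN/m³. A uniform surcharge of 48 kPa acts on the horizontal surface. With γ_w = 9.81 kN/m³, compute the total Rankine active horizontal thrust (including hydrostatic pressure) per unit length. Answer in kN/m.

50.6 kN/m

K_a = tan²(45° − φ/2) = 0.2619.
γ' = 21.5 − 9.81 = 11.69 kN/m³. h₂ = H − d_w = 1.5 m.
σ'_h: at surface K_a·q = 12.57; at WT K_a(q+γd_w) = 16.38; at base K_a(q+γd_w+γ'h₂) = 20.97 kPa.
P₁ = ½(12.57+16.38)×0.8 = 11.58; P₂ = ½(16.38+20.97)×1.5 = 28.02; P_w = ½γ_w h₂² = 11.04.
Total = 11.58+28.02+11.04 = 50.63 kN/m.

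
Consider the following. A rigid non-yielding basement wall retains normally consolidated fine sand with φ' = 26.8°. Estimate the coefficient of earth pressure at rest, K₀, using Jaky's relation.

0.549

K₀ = 1 − sin φ' = 1 − sin 26.8° = 0.5491.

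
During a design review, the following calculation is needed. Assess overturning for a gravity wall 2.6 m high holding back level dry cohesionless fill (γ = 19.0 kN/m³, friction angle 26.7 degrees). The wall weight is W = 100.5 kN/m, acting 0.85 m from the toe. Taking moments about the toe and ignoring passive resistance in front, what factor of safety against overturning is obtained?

K_a = tan²(45° − 26.7°/2) = 0.3800.
P_a = ½K_aγH² = 0.5×0.3800×19.0×2.6² = 24.40 kN/m, acting at H/3 = 0.8667 m above the base.
Overturning moment M_o = P_a × H/3 = 24.40 × 0.8667 = 21.15.
Resisting moment M_r = W × 0.85 = 100.5 × 0.85 = 85.42.
FS_overturning = M_r/M_o = 85.42/21.15 = 4.039.

4.04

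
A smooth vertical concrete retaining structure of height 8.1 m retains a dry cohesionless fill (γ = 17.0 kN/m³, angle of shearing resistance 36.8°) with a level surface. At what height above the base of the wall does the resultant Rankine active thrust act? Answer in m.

K_a = 0.2508.
The pressure distribution is triangular, so the resultant acts at H/3 above the base = 8.1/3 = 2.700 m.

2.70 m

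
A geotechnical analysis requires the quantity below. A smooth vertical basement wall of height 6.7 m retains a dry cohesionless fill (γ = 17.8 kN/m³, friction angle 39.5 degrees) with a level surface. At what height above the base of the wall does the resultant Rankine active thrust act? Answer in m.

2.23 m

K_a = 0.2224.
The pressure distribution is triangular, so the resultant acts at H/3 above the base = 6.7/3 = 2.233 m.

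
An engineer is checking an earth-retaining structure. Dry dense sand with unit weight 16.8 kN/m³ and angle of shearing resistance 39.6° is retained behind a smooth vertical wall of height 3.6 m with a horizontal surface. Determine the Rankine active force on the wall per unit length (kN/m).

24.1 kN/m

K_a = tan²(45° − φ/2) = 0.2214.
P_a = ½ K_a γ H² = 0.5 × 0.2214 × 16.8 × 3.6² = 24.11 kN/m.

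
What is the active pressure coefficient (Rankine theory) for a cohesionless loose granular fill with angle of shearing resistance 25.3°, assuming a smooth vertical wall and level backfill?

0.401

K_a = (1 − sin φ)/(1 + sin φ) = (1 − sin 25.3°)/(1 + sin 25.3°) = 0.4012.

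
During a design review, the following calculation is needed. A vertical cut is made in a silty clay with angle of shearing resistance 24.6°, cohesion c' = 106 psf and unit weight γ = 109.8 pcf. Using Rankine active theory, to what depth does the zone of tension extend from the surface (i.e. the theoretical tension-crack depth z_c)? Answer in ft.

3.01 ft

K_a = tan²(45° − 24.6°/2) = 0.4121; √K_a = 0.6420.
The active pressure is zero where K_a γ z = 2c√K_a, so z_c = 2c/(γ√K_a) = 2×106/(109.8×0.6420) = 3.008 ft.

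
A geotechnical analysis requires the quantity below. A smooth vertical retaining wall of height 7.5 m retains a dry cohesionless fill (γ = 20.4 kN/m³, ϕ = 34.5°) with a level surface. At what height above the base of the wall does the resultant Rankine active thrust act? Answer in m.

2.50 m

K_a = 0.2768.
The pressure distribution is triangular, so the resultant acts at H/3 above the base = 7.5/3 = 2.500 m.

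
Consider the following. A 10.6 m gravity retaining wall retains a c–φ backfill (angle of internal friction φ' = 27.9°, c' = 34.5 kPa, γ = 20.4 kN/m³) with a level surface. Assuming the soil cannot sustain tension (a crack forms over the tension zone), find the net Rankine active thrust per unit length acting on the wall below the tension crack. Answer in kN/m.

91.8 kN/m

K_a = 0.3625; √K_a = 0.6020.
Tension-crack depth z_c = 2c/(γ√K_a) = 2×34.5/(20.4×0.6020) = 5.618 m.
σ_a at base = K_a γ H − 2c√K_a = 0.3625×20.4×10.6 − 2×34.5×0.6020 = 36.84 kPa.
P_a = ½ × 36.84 × (H − z_c) = 0.5×36.84×4.982 = 91.76 kN/m.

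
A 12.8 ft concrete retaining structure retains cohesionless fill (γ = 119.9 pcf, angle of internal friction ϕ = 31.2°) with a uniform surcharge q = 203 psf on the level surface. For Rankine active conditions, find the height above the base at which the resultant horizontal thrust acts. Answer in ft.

K_a = 0.3175.
Triangular part P₁ = ½K_aγH² = 3119 at H/3 = 4.267 ft; rectangular part P₂ = K_a q H = 825.0 at H/2 = 6.400 ft.
ȳ = (P₁·4.267 + P₂·6.400)/(P₁+P₂) = 4.713 ft.

4.71 ft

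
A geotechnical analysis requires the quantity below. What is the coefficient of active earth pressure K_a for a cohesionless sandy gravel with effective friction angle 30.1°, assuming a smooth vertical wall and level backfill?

0.332

K_a = tan²(45° − φ/2) = tan²(29.95°) = 0.3320.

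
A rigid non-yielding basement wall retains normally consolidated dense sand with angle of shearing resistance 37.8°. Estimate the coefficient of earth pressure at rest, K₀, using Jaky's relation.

K₀ = 1 − sin φ' = 1 − sin 37.8° = 0.3871.

0.387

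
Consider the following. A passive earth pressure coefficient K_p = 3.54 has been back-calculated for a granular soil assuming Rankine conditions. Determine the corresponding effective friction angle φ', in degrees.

34.0°

K_p = (1+sin φ)/(1−sin φ) ⇒ sin φ = (K_p − 1)/(K_p + 1) = 0.5595.
φ = arcsin(0.5595) = 34.02°.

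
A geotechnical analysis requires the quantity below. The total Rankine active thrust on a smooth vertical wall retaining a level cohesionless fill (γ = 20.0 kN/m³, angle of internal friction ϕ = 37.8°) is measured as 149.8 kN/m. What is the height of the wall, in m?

K_a = 0.2400. P_a = ½ K_a γ H² ⇒ H = √(2P_a/(K_a γ)).
H = √(2×149.8/(0.2400×20.0)) = 7.900 m.

7.90 m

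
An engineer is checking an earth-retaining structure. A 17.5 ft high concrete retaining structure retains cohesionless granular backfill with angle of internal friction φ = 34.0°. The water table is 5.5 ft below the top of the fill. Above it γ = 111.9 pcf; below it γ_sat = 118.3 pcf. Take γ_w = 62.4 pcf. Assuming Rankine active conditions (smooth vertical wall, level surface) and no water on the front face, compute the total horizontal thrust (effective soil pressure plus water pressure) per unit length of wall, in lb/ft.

8200 lb/ft

K_a = tan²(45° − φ/2) = 0.2827.
γ' = 118.3 − 62.4 = 55.90 pcf. Depth below WT = 12.0 ft.
σ'_h at WT = K_a γ d_w = 174.0 psf; at base = 174.0 + K_a γ' × 12.0 = 363.6 psf.
P₁ (0–5.5 ft) = ½×174.0×5.5 = 478.5. P₂ (5.5–17.5 ft) = ½(174.0+363.6)×12.0 = 3226.
P_w = ½ γ_w h₂² = 0.5×62.4×12.0² = 4493. Total = 478.5+3226+4493 = 8197 lb/ft.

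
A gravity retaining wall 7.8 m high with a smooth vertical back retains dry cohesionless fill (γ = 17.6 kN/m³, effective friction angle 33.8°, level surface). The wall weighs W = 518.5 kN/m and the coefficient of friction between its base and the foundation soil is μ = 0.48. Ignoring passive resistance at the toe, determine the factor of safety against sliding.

1.63

K_a = tan²(45° − 33.8°/2) = 0.2851.
P_a = ½K_aγH² = 0.5×0.2851×17.6×7.8² = 152.6 kN/m, acting at H/3 = 2.600 m above the base.
FS_sliding = μW / P_a = 0.48×518.5 / 152.6 = 1.630.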